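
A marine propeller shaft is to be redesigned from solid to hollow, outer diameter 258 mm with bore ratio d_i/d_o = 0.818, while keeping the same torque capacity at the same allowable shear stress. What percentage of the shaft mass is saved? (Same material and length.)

50.8 %

Equal τ_max and T ⇒ the solid shaft needs d_s³ = d_o³(1−k⁴), so d_s = 258·(1−0.818⁴)^(1/3) = 211.7 mm.
Area ratio A_h/A_s = d_o²(1−k²)/d_s² = (1−k²)/(1−k⁴)^(2/3) = 0.4915.
Mass saving = 1 − 0.4915 = 50.8 %.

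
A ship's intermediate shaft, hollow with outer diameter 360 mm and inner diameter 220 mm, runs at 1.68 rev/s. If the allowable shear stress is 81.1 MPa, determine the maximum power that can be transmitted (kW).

6750 kW

J = π(d_o⁴ − d_i⁴)/32 = π(0.360⁴ − 0.220⁴)/32 = 1.419×10^-3 m⁴.
T_max = τ_allow·J/r = 8.11×10^7 × 1.419×10^-3 / 0.180 = 639300 N·m.
ω = 2π·1.68 = 10.56 rad/s, so P_max = T_max·ω = 6.749×10^6 W.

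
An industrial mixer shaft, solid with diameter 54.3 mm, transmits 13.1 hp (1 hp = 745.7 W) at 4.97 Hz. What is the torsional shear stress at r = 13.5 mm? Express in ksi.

ω = 2π·4.97 = 31.23 rad/s, so T = P/ω = 13.1×745.7 / 31.23 = 312.8 N·m.
J = πd⁴/32 = π(0.0543)⁴/32 = 8.535×10^-7 m⁴.
Shear stress varies linearly with radius: τ = T·r/J = 312.8 × 0.0135 / 8.535×10^-7 = 4.948×10^6 Pa.

0.718 ksi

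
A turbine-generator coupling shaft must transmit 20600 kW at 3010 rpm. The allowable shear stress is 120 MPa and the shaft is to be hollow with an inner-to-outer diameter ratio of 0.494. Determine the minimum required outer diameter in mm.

ω = 2π·3010/60 = 315.2 rad/s, so T = P/ω = 20600×10³ / 315.2 = 65350 N·m.
For a hollow shaft with d_i/d_o = 0.494: τ_max = 16T/(π d_o³ (1−k⁴)), so d_o = [16T/(π τ_allow (1−k⁴))]^(1/3) = [16·65350/(π·1.20×10^8·0.9404)]^(1/3) = 0.1434 m.

143 mm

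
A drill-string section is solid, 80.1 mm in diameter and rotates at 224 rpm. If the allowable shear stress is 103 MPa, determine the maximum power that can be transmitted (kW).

244 kW

J = πd⁴/32 = π(0.0801)⁴/32 = 4.041×10^-6 m⁴.
T_max = τ_allow·J/r = 1.03×10^8 × 4.041×10^-6 / 0.0400 = 10390 N·m.
ω = 2π·224/60 = 23.46 rad/s, so P_max = T_max·ω = 2.438×10^5 W.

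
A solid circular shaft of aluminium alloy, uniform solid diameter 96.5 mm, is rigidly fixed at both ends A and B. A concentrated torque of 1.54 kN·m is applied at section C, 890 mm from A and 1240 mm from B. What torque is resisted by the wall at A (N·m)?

897 N·m

With uniform GJ and both ends fixed, compatibility θ_AC = θ_CB gives T_A·a = T_B·b, together with T_A + T_B = T₀.
T_A = T₀·b/(a+b) = 1540·1240/2130 = 896.5 N·m; T_B = 643.5 N·m.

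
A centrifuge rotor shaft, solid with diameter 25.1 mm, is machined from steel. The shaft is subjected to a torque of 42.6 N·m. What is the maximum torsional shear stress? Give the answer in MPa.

J = πd⁴/32 = π(0.0251)⁴/32 = 3.897×10^-8 m⁴.
τ_max = T·r/J = 42.60 × 0.0126 / 3.897×10^-8 = 1.372×10^7 Pa.

13.7 MPa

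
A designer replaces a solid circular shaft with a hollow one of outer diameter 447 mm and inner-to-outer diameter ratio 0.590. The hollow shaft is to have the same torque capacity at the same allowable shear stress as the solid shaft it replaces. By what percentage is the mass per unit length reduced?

Equal τ_max and T ⇒ the solid shaft needs d_s³ = d_o³(1−k⁴), so d_s = 447·(1−0.590⁴)^(1/3) = 428.2 mm.
Area ratio A_h/A_s = d_o²(1−k²)/d_s² = (1−k²)/(1−k⁴)^(2/3) = 0.7105.
Mass saving = 1 − 0.7105 = 28.9 %.

28.9 %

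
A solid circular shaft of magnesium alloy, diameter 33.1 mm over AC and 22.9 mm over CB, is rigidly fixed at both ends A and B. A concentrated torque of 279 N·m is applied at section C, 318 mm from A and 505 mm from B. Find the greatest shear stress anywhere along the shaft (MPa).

34.2 MPa

Compatibility: T_A·a/J_AC = T_B·b/J_CB with T_A + T_B = T₀.
J_AC = 1.18×10^-7 m⁴, J_CB = 2.70×10^-8 m⁴, so T_A = T₀·(J_AC/a)/((J_AC/a)+(J_CB/b)) = 243.8 N·m, T_B = 35.18 N·m.
τ in each portion: τ_AC = 3.42×10^7 Pa, τ_CB = 1.49×10^7 Pa; maximum is in AC.
τ_max = T_AC·r/J = 243.8·0.0166/1.18×10^-7 = 3.424×10^7 Pa.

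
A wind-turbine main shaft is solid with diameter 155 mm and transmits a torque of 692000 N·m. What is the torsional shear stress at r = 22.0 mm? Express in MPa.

269 MPa

J = πd⁴/32 = π(0.155)⁴/32 = 5.667×10^-5 m⁴.
Shear stress varies linearly with radius: τ = T·r/J = 692000 × 0.0220 / 5.667×10^-5 = 2.687×10^8 Pa.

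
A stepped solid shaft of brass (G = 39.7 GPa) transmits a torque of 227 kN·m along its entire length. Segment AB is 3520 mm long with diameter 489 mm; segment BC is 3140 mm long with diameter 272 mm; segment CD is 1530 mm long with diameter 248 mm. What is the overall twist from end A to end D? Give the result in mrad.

J_AB = π(0.489)⁴/32 = 5.61×10^-3 m⁴; J_BC = π(0.272)⁴/32 = 5.37×10^-4 m⁴; J_CD = π(0.248)⁴/32 = 3.71×10^-4 m⁴.
θ = (T/G)·Σ L_i/J_i = (227000/39.7×10⁹)·(3.52/5.61×10^-3 + 3.14/5.37×10^-4 + 1.53/3.71×10^-4) = 0.06055 rad.

60.6 mrad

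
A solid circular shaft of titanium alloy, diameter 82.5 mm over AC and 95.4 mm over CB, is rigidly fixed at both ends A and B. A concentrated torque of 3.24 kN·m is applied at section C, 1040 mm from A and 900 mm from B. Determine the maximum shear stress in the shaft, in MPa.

12.8 MPa

Compatibility: T_A·a/J_AC = T_B·b/J_CB with T_A + T_B = T₀.
J_AC = 4.55×10^-6 m⁴, J_CB = 8.13×10^-6 m⁴, so T_A = T₀·(J_AC/a)/((J_AC/a)+(J_CB/b)) = 1057 N·m, T_B = 2183 N·m.
τ in each portion: τ_AC = 9.58×10^6 Pa, τ_CB = 1.28×10^7 Pa; maximum is in CB.
τ_max = T_CB·r/J = 2183·0.0477/8.13×10^-6 = 1.281×10^7 Pa.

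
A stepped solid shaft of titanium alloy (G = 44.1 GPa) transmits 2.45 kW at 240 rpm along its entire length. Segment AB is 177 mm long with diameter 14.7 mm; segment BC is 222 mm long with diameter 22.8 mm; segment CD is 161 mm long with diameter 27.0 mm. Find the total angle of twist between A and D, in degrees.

6.34°

ω = 2π·240/60 = 25.13 rad/s, so T = P/ω = 2.45×10³ / 25.13 = 97.48 N·m.
J_AB = π(0.0147)⁴/32 = 4.58×10^-9 m⁴; J_BC = π(0.0228)⁴/32 = 2.65×10^-8 m⁴; J_CD = π(0.0270)⁴/32 = 5.22×10^-8 m⁴.
θ = (T/G)·Σ L_i/J_i = (97.48/44.1×10⁹)·(0.177/4.58×10^-9 + 0.222/2.65×10^-8 + 0.161/5.22×10^-8) = 0.1107 rad.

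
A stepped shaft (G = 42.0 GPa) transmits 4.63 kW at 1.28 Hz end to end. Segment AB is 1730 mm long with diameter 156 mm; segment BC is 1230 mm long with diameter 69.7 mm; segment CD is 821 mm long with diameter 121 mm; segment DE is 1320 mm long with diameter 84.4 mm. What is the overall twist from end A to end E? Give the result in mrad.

ω = 2π·1.28 = 8.042 rad/s, so T = P/ω = 4.63×10³ / 8.042 = 575.7 N·m.
J_AB = π(0.156)⁴/32 = 5.81×10^-5 m⁴; J_BC = π(0.0697)⁴/32 = 2.32×10^-6 m⁴; J_CD = π(0.121)⁴/32 = 2.10×10^-5 m⁴; J_DE = π(0.0844)⁴/32 = 4.98×10^-6 m⁴.
θ = (T/G)·Σ L_i/J_i = (575.7/42.0×10⁹)·(1.73/5.81×10^-5 + 1.23/2.32×10^-6 + 0.821/2.10×10^-5 + 1.32/4.98×10^-6) = 0.01185 rad.

11.9 mrad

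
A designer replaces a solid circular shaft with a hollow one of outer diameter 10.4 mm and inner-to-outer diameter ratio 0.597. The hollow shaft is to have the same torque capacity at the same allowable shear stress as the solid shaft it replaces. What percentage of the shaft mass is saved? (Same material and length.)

29.5 %

Equal τ_max and T ⇒ the solid shaft needs d_s³ = d_o³(1−k⁴), so d_s = 10.4·(1−0.597⁴)^(1/3) = 9.940 mm.
Area ratio A_h/A_s = d_o²(1−k²)/d_s² = (1−k²)/(1−k⁴)^(2/3) = 0.7046.
Mass saving = 1 − 0.7046 = 29.5 %.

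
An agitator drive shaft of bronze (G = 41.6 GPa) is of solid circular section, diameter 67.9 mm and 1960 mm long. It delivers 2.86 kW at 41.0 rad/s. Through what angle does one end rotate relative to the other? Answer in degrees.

0.0902°

ω = 41.0 rad/s, so T = P/ω = 2.86×10³ / 41.00 = 69.76 N·m.
J = πd⁴/32 = π(0.0679)⁴/32 = 2.087×10^-6 m⁴.
θ = T·L/(G·J) = 69.76 × 1.96 / (41.6×10⁹ × 2.087×10^-6) = 1.575×10^-3 rad.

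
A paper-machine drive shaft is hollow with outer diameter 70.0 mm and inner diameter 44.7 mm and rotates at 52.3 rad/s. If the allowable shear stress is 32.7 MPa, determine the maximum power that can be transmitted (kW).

96.0 kW

J = π(d_o⁴ − d_i⁴)/32 = π(0.0700⁴ − 0.0447⁴)/32 = 1.965×10^-6 m⁴.
T_max = τ_allow·J/r = 3.27×10^7 × 1.965×10^-6 / 0.0350 = 1836 N·m.
ω = 52.3 rad/s, so P_max = T_max·ω = 9.603×10^4 W.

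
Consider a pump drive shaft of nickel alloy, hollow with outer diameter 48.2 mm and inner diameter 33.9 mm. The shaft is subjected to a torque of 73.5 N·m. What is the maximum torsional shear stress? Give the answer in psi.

642 psi

J = π(d_o⁴ − d_i⁴)/32 = π(0.0482⁴ − 0.0339⁴)/32 = 4.002×10^-7 m⁴.
τ_max = T·r/J = 73.50 × 0.0241 / 4.002×10^-7 = 4.426×10^6 Pa.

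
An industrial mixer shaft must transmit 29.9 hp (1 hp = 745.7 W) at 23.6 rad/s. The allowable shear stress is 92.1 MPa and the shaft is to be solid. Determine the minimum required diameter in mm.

37.4 mm

ω = 23.6 rad/s, so T = P/ω = 29.9×745.7 / 23.60 = 944.8 N·m.
For a solid shaft τ_max = 16T/(πd³), so d = (16T/(π τ_allow))^(1/3) = (16·944.8/(π·9.21×10^7))^(1/3) = 0.03738 m.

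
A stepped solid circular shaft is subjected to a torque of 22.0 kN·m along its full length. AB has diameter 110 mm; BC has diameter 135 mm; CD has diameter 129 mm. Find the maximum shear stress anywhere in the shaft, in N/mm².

84.2 N/mm²

Under the same torque, τ_max = 16T/(πd³) is largest where d is smallest — segment AB (d = 110 mm).
τ_max = 16·22000/(π·(0.110)³) = 8.418×10^7 Pa.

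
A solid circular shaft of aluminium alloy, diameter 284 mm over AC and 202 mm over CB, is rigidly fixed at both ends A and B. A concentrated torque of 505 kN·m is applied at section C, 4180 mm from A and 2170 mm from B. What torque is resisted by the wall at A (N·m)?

338000 N·m

Compatibility: T_A·a/J_AC = T_B·b/J_CB with T_A + T_B = T₀.
J_AC = 6.39×10^-4 m⁴, J_CB = 1.63×10^-4 m⁴, so T_A = T₀·(J_AC/a)/((J_AC/a)+(J_CB/b)) = 338200 N·m, T_B = 166800 N·m.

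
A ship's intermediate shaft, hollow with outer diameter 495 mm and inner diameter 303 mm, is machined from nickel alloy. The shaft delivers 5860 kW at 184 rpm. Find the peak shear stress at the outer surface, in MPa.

14.9 MPa

ω = 2π·184/60 = 19.27 rad/s, so T = P/ω = 5860×10³ / 19.27 = 304100 N·m.
J = π(d_o⁴ − d_i⁴)/32 = π(0.495⁴ − 0.303⁴)/32 = 5.067×10^-3 m⁴.
τ_max = T·r/J = 304100 × 0.247 / 5.067×10^-3 = 1.486×10^7 Pa.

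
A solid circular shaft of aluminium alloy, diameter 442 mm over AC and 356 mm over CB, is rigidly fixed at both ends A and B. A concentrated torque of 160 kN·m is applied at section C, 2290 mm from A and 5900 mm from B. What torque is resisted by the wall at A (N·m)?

138000 N·m

Compatibility: T_A·a/J_AC = T_B·b/J_CB with T_A + T_B = T₀.
J_AC = 3.75×10^-3 m⁴, J_CB = 1.58×10^-3 m⁴, so T_A = T₀·(J_AC/a)/((J_AC/a)+(J_CB/b)) = 137500 N·m, T_B = 22470 N·m.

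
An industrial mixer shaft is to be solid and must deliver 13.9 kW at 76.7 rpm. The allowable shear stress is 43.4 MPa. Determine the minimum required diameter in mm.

ω = 2π·76.7/60 = 8.032 rad/s, so T = P/ω = 13.9×10³ / 8.032 = 1731 N·m.
For a solid shaft τ_max = 16T/(πd³), so d = (16T/(π τ_allow))^(1/3) = (16·1731/(π·4.34×10^7))^(1/3) = 0.05878 m.

58.8 mm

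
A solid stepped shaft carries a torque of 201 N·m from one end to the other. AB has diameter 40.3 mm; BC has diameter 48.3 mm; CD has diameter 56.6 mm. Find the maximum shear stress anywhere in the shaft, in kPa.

Under the same torque, τ_max = 16T/(πd³) is largest where d is smallest — segment AB (d = 40.3 mm).
τ_max = 16·201.0/(π·(0.0403)³) = 1.564×10^7 Pa.

15600 kPa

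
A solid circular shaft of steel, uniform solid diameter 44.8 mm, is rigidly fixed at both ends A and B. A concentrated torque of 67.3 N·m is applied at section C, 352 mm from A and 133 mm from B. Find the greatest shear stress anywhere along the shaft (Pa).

2.77e6 Pa

With uniform GJ and both ends fixed, compatibility θ_AC = θ_CB gives T_A·a = T_B·b, together with T_A + T_B = T₀.
T_A = T₀·b/(a+b) = 67.30·133/485.0 = 18.46 N·m; T_B = 48.84 N·m.
τ in each portion: τ_AC = 1.05×10^6 Pa, τ_CB = 2.77×10^6 Pa; maximum is in CB.
τ_max = T_CB·r/J = 48.84·0.0224/3.95×10^-7 = 2.767×10^6 Pa.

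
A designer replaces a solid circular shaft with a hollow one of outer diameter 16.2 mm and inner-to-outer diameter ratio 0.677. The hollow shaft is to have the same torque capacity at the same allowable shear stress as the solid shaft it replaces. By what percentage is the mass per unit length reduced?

Equal τ_max and T ⇒ the solid shaft needs d_s³ = d_o³(1−k⁴), so d_s = 16.2·(1−0.677⁴)^(1/3) = 14.98 mm.
Area ratio A_h/A_s = d_o²(1−k²)/d_s² = (1−k²)/(1−k⁴)^(2/3) = 0.6339.
Mass saving = 1 − 0.6339 = 36.6 %.

36.6 %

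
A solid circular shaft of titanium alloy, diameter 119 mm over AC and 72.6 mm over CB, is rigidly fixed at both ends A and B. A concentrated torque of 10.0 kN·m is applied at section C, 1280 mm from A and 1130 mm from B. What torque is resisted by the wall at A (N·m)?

Compatibility: T_A·a/J_AC = T_B·b/J_CB with T_A + T_B = T₀.
J_AC = 1.97×10^-5 m⁴, J_CB = 2.73×10^-6 m⁴, so T_A = T₀·(J_AC/a)/((J_AC/a)+(J_CB/b)) = 8644 N·m, T_B = 1356 N·m.

8640 N·m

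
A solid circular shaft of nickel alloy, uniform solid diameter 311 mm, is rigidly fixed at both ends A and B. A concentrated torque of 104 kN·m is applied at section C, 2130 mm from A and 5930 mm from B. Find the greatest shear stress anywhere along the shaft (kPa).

With uniform GJ and both ends fixed, compatibility θ_AC = θ_CB gives T_A·a = T_B·b, together with T_A + T_B = T₀.
T_A = T₀·b/(a+b) = 104000·5930/8060 = 76520 N·m; T_B = 27480 N·m.
τ in each portion: τ_AC = 1.30×10^7 Pa, τ_CB = 4.65×10^6 Pa; maximum is in AC.
τ_max = T_AC·r/J = 76520·0.155/9.18×10^-4 = 1.296×10^7 Pa.

13000 kPa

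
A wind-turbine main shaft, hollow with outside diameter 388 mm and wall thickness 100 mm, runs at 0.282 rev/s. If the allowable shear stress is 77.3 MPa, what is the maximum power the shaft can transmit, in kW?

1480 kW

J = π(d_o⁴ − d_i⁴)/32 = π(0.388⁴ − 0.188⁴)/32 = 2.102×10^-3 m⁴.
T_max = τ_allow·J/r = 7.73×10^7 × 2.102×10^-3 / 0.194 = 837700 N·m.
ω = 2π·0.282 = 1.772 rad/s, so P_max = T_max·ω = 1.484×10^6 W.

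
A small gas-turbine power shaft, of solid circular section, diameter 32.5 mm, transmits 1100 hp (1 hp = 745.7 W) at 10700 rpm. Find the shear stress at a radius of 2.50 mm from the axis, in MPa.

16.7 MPa

ω = 2π·10700/60 = 1121 rad/s, so T = P/ω = 1100×745.7 / 1121 = 732.1 N·m.
J = πd⁴/32 = π(0.0325)⁴/32 = 1.095×10^-7 m⁴.
Shear stress varies linearly with radius: τ = T·r/J = 732.1 × 0.00250 / 1.095×10^-7 = 1.671×10^7 Pa.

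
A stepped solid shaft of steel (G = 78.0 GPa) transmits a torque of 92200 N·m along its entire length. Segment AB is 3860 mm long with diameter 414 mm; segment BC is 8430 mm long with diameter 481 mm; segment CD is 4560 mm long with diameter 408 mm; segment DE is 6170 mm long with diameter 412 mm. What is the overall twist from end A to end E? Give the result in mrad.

8.04 mrad

J_AB = π(0.414)⁴/32 = 2.88×10^-3 m⁴; J_BC = π(0.481)⁴/32 = 5.26×10^-3 m⁴; J_CD = π(0.408)⁴/32 = 2.72×10^-3 m⁴; J_DE = π(0.412)⁴/32 = 2.83×10^-3 m⁴.
θ = (T/G)·Σ L_i/J_i = (92200/78.0×10⁹)·(3.86/2.88×10^-3 + 8.43/5.26×10^-3 + 4.56/2.72×10^-3 + 6.17/2.83×10^-3) = 8.038×10^-3 rad.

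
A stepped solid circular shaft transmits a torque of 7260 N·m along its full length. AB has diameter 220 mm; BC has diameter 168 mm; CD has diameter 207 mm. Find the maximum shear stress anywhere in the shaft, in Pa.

Under the same torque, τ_max = 16T/(πd³) is largest where d is smallest — segment BC (d = 168 mm).
τ_max = 16·7260/(π·(0.168)³) = 7.798×10^6 Pa.

7.80e6 Pa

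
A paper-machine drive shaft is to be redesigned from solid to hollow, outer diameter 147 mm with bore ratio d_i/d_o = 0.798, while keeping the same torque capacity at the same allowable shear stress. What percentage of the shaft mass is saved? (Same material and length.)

48.6 %

Equal τ_max and T ⇒ the solid shaft needs d_s³ = d_o³(1−k⁴), so d_s = 147·(1−0.798⁴)^(1/3) = 123.6 mm.
Area ratio A_h/A_s = d_o²(1−k²)/d_s² = (1−k²)/(1−k⁴)^(2/3) = 0.5137.
Mass saving = 1 − 0.5137 = 48.6 %.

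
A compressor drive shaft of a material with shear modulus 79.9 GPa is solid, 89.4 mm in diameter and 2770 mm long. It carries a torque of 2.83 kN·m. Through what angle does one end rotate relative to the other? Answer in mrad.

15.6 mrad

J = πd⁴/32 = π(0.0894)⁴/32 = 6.271×10^-6 m⁴.
θ = T·L/(G·J) = 2830 × 2.77 / (79.9×10⁹ × 6.271×10^-6) = 0.01564 rad.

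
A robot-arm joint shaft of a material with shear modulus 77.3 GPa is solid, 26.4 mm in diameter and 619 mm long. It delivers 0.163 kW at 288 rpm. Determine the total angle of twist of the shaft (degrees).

ω = 2π·288/60 = 30.16 rad/s, so T = P/ω = 0.163×10³ / 30.16 = 5.405 N·m.
J = πd⁴/32 = π(0.0264)⁴/32 = 4.769×10^-8 m⁴.
θ = T·L/(G·J) = 5.405 × 0.619 / (77.3×10⁹ × 4.769×10^-8) = 9.075×10^-4 rad.

0.0520°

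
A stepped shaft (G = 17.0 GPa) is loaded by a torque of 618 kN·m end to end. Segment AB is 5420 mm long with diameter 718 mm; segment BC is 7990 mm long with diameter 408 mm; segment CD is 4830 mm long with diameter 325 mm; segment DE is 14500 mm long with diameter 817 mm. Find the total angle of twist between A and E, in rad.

0.287 rad

J_AB = π(0.718)⁴/32 = 0.0261 m⁴; J_BC = π(0.408)⁴/32 = 2.72×10^-3 m⁴; J_CD = π(0.325)⁴/32 = 1.10×10^-3 m⁴; J_DE = π(0.817)⁴/32 = 0.0437 m⁴.
θ = (T/G)·Σ L_i/J_i = (618000/17.0×10⁹)·(5.42/0.0261 + 7.99/2.72×10^-3 + 4.83/1.10×10^-3 + 14.5/0.0437) = 0.2867 rad.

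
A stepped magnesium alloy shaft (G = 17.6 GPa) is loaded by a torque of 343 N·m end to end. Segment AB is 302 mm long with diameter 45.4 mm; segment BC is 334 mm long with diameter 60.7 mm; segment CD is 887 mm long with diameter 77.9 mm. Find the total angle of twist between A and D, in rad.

J_AB = π(0.0454)⁴/32 = 4.17×10^-7 m⁴; J_BC = π(0.0607)⁴/32 = 1.33×10^-6 m⁴; J_CD = π(0.0779)⁴/32 = 3.62×10^-6 m⁴.
θ = (T/G)·Σ L_i/J_i = (343.0/17.6×10⁹)·(0.302/4.17×10^-7 + 0.334/1.33×10^-6 + 0.887/3.62×10^-6) = 0.02378 rad.

0.0238 rad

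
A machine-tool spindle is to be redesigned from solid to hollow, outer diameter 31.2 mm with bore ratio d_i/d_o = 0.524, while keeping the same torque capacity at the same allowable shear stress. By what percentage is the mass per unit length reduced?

Equal τ_max and T ⇒ the solid shaft needs d_s³ = d_o³(1−k⁴), so d_s = 31.2·(1−0.524⁴)^(1/3) = 30.40 mm.
Area ratio A_h/A_s = d_o²(1−k²)/d_s² = (1−k²)/(1−k⁴)^(2/3) = 0.7643.
Mass saving = 1 − 0.7643 = 23.6 %.

23.6 %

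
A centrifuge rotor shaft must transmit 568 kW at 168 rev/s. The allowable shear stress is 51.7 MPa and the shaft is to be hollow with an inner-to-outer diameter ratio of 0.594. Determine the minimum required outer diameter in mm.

39.3 mm

ω = 2π·168 = 1056 rad/s, so T = P/ω = 568×10³ / 1056 = 538.1 N·m.
For a hollow shaft with d_i/d_o = 0.594: τ_max = 16T/(π d_o³ (1−k⁴)), so d_o = [16T/(π τ_allow (1−k⁴))]^(1/3) = [16·538.1/(π·5.17×10^7·0.8755)]^(1/3) = 0.03927 m.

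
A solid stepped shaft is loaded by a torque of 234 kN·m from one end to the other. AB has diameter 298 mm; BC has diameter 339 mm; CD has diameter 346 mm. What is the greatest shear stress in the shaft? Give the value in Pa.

Under the same torque, τ_max = 16T/(πd³) is largest where d is smallest — segment AB (d = 298 mm).
τ_max = 16·234000/(π·(0.298)³) = 4.503×10^7 Pa.

4.50e7 Pa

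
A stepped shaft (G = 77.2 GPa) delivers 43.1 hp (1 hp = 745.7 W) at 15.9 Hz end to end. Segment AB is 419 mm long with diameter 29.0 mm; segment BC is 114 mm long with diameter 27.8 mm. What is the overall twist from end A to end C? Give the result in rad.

ω = 2π·15.9 = 99.90 rad/s, so T = P/ω = 43.1×745.7 / 99.90 = 321.7 N·m.
J_AB = π(0.0290)⁴/32 = 6.94×10^-8 m⁴; J_BC = π(0.0278)⁴/32 = 5.86×10^-8 m⁴.
θ = (T/G)·Σ L_i/J_i = (321.7/77.2×10⁹)·(0.419/6.94×10^-8 + 0.114/5.86×10^-8) = 0.03325 rad.

0.0332 rad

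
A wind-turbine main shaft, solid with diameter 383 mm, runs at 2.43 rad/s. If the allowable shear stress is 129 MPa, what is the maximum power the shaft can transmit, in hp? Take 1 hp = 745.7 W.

J = πd⁴/32 = π(0.383)⁴/32 = 2.112×10^-3 m⁴.
T_max = τ_allow·J/r = 1.29×10^8 × 2.112×10^-3 / 0.192 = 1.423e6 N·m.
ω = 2.43 rad/s, so P_max = T_max·ω = 3.458×10^6 W.

4640 hp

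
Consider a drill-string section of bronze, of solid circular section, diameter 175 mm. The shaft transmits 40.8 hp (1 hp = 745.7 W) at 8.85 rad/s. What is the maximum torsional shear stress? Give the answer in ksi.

0.474 ksi

ω = 8.85 rad/s, so T = P/ω = 40.8×745.7 / 8.850 = 3438 N·m.
J = πd⁴/32 = π(0.175)⁴/32 = 9.208×10^-5 m⁴.
τ_max = T·r/J = 3438 × 0.0875 / 9.208×10^-5 = 3.267×10^6 Pa.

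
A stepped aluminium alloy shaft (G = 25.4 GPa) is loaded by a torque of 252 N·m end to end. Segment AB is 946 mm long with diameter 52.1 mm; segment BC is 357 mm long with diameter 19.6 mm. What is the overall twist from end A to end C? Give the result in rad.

0.257 rad

J_AB = π(0.0521)⁴/32 = 7.23×10^-7 m⁴; J_BC = π(0.0196)⁴/32 = 1.45×10^-8 m⁴.
θ = (T/G)·Σ L_i/J_i = (252.0/25.4×10⁹)·(0.946/7.23×10^-7 + 0.357/1.45×10^-8) = 0.2574 rad.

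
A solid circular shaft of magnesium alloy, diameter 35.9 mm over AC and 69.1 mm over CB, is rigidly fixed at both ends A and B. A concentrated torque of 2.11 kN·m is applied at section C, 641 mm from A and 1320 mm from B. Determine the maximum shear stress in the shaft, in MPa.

Compatibility: T_A·a/J_AC = T_B·b/J_CB with T_A + T_B = T₀.
J_AC = 1.63×10^-7 m⁴, J_CB = 2.24×10^-6 m⁴, so T_A = T₀·(J_AC/a)/((J_AC/a)+(J_CB/b)) = 275.3 N·m, T_B = 1835 N·m.
τ in each portion: τ_AC = 3.03×10^7 Pa, τ_CB = 2.83×10^7 Pa; maximum is in AC.
τ_max = T_AC·r/J = 275.3·0.0180/1.63×10^-7 = 3.030×10^7 Pa.

30.3 MPa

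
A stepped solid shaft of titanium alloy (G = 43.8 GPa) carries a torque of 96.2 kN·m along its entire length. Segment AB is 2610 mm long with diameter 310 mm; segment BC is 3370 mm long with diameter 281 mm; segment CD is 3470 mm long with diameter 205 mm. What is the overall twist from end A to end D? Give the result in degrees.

3.57°

J_AB = π(0.310)⁴/32 = 9.07×10^-4 m⁴; J_BC = π(0.281)⁴/32 = 6.12×10^-4 m⁴; J_CD = π(0.205)⁴/32 = 1.73×10^-4 m⁴.
θ = (T/G)·Σ L_i/J_i = (96200/43.8×10⁹)·(2.61/9.07×10^-4 + 3.37/6.12×10^-4 + 3.47/1.73×10^-4) = 0.06237 rad.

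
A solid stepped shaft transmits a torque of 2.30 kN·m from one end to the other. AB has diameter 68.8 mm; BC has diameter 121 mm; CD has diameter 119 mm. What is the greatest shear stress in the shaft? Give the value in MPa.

36.0 MPa

Under the same torque, τ_max = 16T/(πd³) is largest where d is smallest — segment AB (d = 68.8 mm).
τ_max = 16·2300/(π·(0.0688)³) = 3.597×10^7 Pa.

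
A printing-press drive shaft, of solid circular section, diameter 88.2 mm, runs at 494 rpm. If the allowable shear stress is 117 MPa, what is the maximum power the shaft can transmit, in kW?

815 kW

J = πd⁴/32 = π(0.0882)⁴/32 = 5.941×10^-6 m⁴.
T_max = τ_allow·J/r = 1.17×10^8 × 5.941×10^-6 / 0.0441 = 15760 N·m.
ω = 2π·494/60 = 51.73 rad/s, so P_max = T_max·ω = 8.154×10^5 W.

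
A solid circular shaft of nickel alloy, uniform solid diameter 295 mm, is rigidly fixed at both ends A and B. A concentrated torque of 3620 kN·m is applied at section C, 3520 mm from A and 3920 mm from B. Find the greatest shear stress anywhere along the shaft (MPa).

With uniform GJ and both ends fixed, compatibility θ_AC = θ_CB gives T_A·a = T_B·b, together with T_A + T_B = T₀.
T_A = T₀·b/(a+b) = 3.620e6·3920/7440 = 1.907e6 N·m; T_B = 1.713e6 N·m.
τ in each portion: τ_AC = 3.78×10^8 Pa, τ_CB = 3.40×10^8 Pa; maximum is in AC.
τ_max = T_AC·r/J = 1.907e6·0.147/7.44×10^-4 = 3.784×10^8 Pa.

378 MPa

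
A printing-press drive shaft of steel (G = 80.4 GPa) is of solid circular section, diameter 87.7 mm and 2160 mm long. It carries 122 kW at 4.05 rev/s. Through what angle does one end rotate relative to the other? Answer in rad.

0.0222 rad

ω = 2π·4.05 = 25.45 rad/s, so T = P/ω = 122×10³ / 25.45 = 4794 N·m.
J = πd⁴/32 = π(0.0877)⁴/32 = 5.808×10^-6 m⁴.
θ = T·L/(G·J) = 4794 × 2.16 / (80.4×10⁹ × 5.808×10^-6) = 0.02218 rad.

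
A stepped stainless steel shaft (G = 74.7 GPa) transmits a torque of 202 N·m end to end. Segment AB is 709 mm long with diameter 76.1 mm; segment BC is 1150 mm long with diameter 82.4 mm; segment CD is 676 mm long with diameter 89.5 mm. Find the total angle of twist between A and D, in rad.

0.00156 rad

J_AB = π(0.0761)⁴/32 = 3.29×10^-6 m⁴; J_BC = π(0.0824)⁴/32 = 4.53×10^-6 m⁴; J_CD = π(0.0895)⁴/32 = 6.30×10^-6 m⁴.
θ = (T/G)·Σ L_i/J_i = (202.0/74.7×10⁹)·(0.709/3.29×10^-6 + 1.15/4.53×10^-6 + 0.676/6.30×10^-6) = 1.560×10^-3 rad.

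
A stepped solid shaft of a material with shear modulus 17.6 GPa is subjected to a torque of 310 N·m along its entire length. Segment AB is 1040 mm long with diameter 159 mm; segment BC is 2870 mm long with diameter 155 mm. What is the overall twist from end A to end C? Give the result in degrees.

J_AB = π(0.159)⁴/32 = 6.27×10^-5 m⁴; J_BC = π(0.155)⁴/32 = 5.67×10^-5 m⁴.
θ = (T/G)·Σ L_i/J_i = (310.0/17.6×10⁹)·(1.04/6.27×10^-5 + 2.87/5.67×10^-5) = 1.184×10^-3 rad.

0.0678°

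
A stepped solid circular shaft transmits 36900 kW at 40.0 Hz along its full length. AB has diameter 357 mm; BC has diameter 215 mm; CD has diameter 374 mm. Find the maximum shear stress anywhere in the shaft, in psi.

ω = 2π·40.0 = 251.3 rad/s, so T = P/ω = 36900×10³ / 251.3 = 146800 N·m.
Under the same torque, τ_max = 16T/(πd³) is largest where d is smallest — segment BC (d = 215 mm).
τ_max = 16·146800/(π·(0.215)³) = 7.524×10^7 Pa.

10900 psi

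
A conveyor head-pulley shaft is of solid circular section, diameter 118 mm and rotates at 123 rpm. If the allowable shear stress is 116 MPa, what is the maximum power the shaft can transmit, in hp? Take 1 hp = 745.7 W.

646 hp

J = πd⁴/32 = π(0.118)⁴/32 = 1.903×10^-5 m⁴.
T_max = τ_allow·J/r = 1.16×10^8 × 1.903×10^-5 / 0.0590 = 37420 N·m.
ω = 2π·123/60 = 12.88 rad/s, so P_max = T_max·ω = 4.820×10^5 W.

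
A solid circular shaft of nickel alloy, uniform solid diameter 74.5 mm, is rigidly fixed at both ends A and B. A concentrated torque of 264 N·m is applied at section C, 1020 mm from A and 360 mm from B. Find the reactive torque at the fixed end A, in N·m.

68.9 N·m

With uniform GJ and both ends fixed, compatibility θ_AC = θ_CB gives T_A·a = T_B·b, together with T_A + T_B = T₀.
T_A = T₀·b/(a+b) = 264.0·360/1380 = 68.87 N·m; T_B = 195.1 N·m.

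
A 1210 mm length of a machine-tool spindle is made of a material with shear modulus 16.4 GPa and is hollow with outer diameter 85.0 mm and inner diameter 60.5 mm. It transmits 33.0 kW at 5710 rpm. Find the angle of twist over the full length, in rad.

0.00107 rad

ω = 2π·5710/60 = 597.9 rad/s, so T = P/ω = 33.0×10³ / 597.9 = 55.19 N·m.
J = π(d_o⁴ − d_i⁴)/32 = π(0.0850⁴ − 0.0605⁴)/32 = 3.809×10^-6 m⁴.
θ = T·L/(G·J) = 55.19 × 1.21 / (16.4×10⁹ × 3.809×10^-6) = 1.069×10^-3 rad.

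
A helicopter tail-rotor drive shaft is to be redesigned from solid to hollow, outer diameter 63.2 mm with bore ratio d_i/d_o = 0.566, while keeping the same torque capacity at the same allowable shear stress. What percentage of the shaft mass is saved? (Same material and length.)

26.9 %

Equal τ_max and T ⇒ the solid shaft needs d_s³ = d_o³(1−k⁴), so d_s = 63.2·(1−0.566⁴)^(1/3) = 60.96 mm.
Area ratio A_h/A_s = d_o²(1−k²)/d_s² = (1−k²)/(1−k⁴)^(2/3) = 0.7305.
Mass saving = 1 − 0.7305 = 26.9 %.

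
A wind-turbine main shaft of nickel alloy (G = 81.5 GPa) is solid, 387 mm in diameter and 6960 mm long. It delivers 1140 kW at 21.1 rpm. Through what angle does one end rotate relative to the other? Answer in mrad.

20.0 mrad

ω = 2π·21.1/60 = 2.210 rad/s, so T = P/ω = 1140×10³ / 2.210 = 515900 N·m.
J = πd⁴/32 = π(0.387)⁴/32 = 2.202×10^-3 m⁴.
θ = T·L/(G·J) = 515900 × 6.96 / (81.5×10⁹ × 2.202×10^-3) = 0.02001 rad.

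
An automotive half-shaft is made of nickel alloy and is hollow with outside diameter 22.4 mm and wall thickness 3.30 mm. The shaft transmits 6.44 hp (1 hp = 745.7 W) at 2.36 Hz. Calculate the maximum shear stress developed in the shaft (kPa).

195000 kPa

ω = 2π·2.36 = 14.83 rad/s, so T = P/ω = 6.44×745.7 / 14.83 = 323.9 N·m.
J = π(d_o⁴ − d_i⁴)/32 = π(0.0224⁴ − 0.0158⁴)/32 = 1.860×10^-8 m⁴.
τ_max = T·r/J = 323.9 × 0.0112 / 1.860×10^-8 = 1.950×10^8 Pa.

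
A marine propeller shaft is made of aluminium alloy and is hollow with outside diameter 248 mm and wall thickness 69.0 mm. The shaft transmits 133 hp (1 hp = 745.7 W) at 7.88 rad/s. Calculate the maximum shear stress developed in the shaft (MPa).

ω = 7.88 rad/s, so T = P/ω = 133×745.7 / 7.880 = 12590 N·m.
J = π(d_o⁴ − d_i⁴)/32 = π(0.248⁴ − 0.110⁴)/32 = 3.570×10^-4 m⁴.
τ_max = T·r/J = 12590 × 0.124 / 3.570×10^-4 = 4.372×10^6 Pa.

4.37 MPa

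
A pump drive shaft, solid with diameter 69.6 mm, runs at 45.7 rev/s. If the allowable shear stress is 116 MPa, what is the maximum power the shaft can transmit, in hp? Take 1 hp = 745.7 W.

2960 hp

J = πd⁴/32 = π(0.0696)⁴/32 = 2.304×10^-6 m⁴.
T_max = τ_allow·J/r = 1.16×10^8 × 2.304×10^-6 / 0.0348 = 7679 N·m.
ω = 2π·45.7 = 287.1 rad/s, so P_max = T_max·ω = 2.205×10^6 W.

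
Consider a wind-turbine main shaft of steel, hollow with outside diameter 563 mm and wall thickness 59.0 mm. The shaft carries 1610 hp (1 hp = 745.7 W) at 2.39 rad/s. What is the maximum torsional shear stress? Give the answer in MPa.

23.5 MPa

ω = 2.39 rad/s, so T = P/ω = 1610×745.7 / 2.390 = 502300 N·m.
J = π(d_o⁴ − d_i⁴)/32 = π(0.563⁴ − 0.445⁴)/32 = 6.014×10^-3 m⁴.
τ_max = T·r/J = 502300 × 0.281 / 6.014×10^-3 = 2.351×10^7 Pa.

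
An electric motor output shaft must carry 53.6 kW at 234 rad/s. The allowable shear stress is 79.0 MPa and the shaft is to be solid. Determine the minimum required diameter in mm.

24.5 mm

ω = 234 rad/s, so T = P/ω = 53.6×10³ / 234.0 = 229.1 N·m.
For a solid shaft τ_max = 16T/(πd³), so d = (16T/(π τ_allow))^(1/3) = (16·229.1/(π·7.90×10^7))^(1/3) = 0.02453 m.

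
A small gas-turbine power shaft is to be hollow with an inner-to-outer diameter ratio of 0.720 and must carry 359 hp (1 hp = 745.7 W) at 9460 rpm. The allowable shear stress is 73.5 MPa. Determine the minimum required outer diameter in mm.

29.5 mm

ω = 2π·9460/60 = 990.6 rad/s, so T = P/ω = 359×745.7 / 990.6 = 270.2 N·m.
For a hollow shaft with d_i/d_o = 0.720: τ_max = 16T/(π d_o³ (1−k⁴)), so d_o = [16T/(π τ_allow (1−k⁴))]^(1/3) = [16·270.2/(π·7.35×10^7·0.7313)]^(1/3) = 0.02947 m.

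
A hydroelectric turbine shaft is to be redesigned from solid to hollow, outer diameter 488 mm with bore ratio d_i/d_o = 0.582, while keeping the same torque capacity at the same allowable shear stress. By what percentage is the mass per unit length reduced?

28.3 %

Equal τ_max and T ⇒ the solid shaft needs d_s³ = d_o³(1−k⁴), so d_s = 488·(1−0.582⁴)^(1/3) = 468.6 mm.
Area ratio A_h/A_s = d_o²(1−k²)/d_s² = (1−k²)/(1−k⁴)^(2/3) = 0.7172.
Mass saving = 1 − 0.7172 = 28.3 %.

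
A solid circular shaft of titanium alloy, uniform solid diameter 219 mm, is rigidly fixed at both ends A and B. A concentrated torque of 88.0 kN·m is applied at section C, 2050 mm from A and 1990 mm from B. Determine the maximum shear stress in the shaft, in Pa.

2.17e7 Pa

With uniform GJ and both ends fixed, compatibility θ_AC = θ_CB gives T_A·a = T_B·b, together with T_A + T_B = T₀.
T_A = T₀·b/(a+b) = 88000·1990/4040 = 43350 N·m; T_B = 44650 N·m.
τ in each portion: τ_AC = 2.10×10^7 Pa, τ_CB = 2.17×10^7 Pa; maximum is in CB.
τ_max = T_CB·r/J = 44650·0.110/2.26×10^-4 = 2.165×10^7 Pa.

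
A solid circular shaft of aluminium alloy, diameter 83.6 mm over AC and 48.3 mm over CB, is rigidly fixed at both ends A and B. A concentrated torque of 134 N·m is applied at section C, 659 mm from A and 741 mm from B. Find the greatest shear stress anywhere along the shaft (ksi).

Compatibility: T_A·a/J_AC = T_B·b/J_CB with T_A + T_B = T₀.
J_AC = 4.80×10^-6 m⁴, J_CB = 5.34×10^-7 m⁴, so T_A = T₀·(J_AC/a)/((J_AC/a)+(J_CB/b)) = 121.9 N·m, T_B = 12.08 N·m.
τ in each portion: τ_AC = 1.06×10^6 Pa, τ_CB = 5.46×10^5 Pa; maximum is in AC.
τ_max = T_AC·r/J = 121.9·0.0418/4.80×10^-6 = 1.063×10^6 Pa.

0.154 ksi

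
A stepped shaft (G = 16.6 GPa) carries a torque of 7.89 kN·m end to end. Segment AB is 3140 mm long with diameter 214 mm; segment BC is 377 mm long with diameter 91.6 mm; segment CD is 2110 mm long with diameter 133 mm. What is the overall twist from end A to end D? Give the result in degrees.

3.77°

J_AB = π(0.214)⁴/32 = 2.06×10^-4 m⁴; J_BC = π(0.0916)⁴/32 = 6.91×10^-6 m⁴; J_CD = π(0.133)⁴/32 = 3.07×10^-5 m⁴.
θ = (T/G)·Σ L_i/J_i = (7890/16.6×10⁹)·(3.14/2.06×10^-4 + 0.377/6.91×10^-6 + 2.11/3.07×10^-5) = 0.06582 rad.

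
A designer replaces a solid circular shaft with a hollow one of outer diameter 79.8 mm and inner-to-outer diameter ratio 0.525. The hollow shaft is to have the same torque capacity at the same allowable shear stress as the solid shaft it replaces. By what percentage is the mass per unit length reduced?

23.6 %

Equal τ_max and T ⇒ the solid shaft needs d_s³ = d_o³(1−k⁴), so d_s = 79.8·(1−0.525⁴)^(1/3) = 77.73 mm.
Area ratio A_h/A_s = d_o²(1−k²)/d_s² = (1−k²)/(1−k⁴)^(2/3) = 0.7636.
Mass saving = 1 − 0.7636 = 23.6 %.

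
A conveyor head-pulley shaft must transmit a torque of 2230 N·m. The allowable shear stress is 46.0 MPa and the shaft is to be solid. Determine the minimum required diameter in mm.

62.7 mm

For a solid shaft τ_max = 16T/(πd³), so d = (16T/(π τ_allow))^(1/3) = (16·2230/(π·4.60×10^7))^(1/3) = 0.06273 m.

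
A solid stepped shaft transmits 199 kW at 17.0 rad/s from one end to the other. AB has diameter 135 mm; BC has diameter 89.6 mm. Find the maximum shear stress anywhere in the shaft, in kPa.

ω = 17.0 rad/s, so T = P/ω = 199×10³ / 17.00 = 11710 N·m.
Under the same torque, τ_max = 16T/(πd³) is largest where d is smallest — segment BC (d = 89.6 mm).
τ_max = 16·11710/(π·(0.0896)³) = 8.288×10^7 Pa.

82900 kPa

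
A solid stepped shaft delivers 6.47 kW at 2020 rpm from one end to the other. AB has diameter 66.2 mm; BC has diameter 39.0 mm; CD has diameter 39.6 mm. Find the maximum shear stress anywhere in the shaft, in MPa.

ω = 2π·2020/60 = 211.5 rad/s, so T = P/ω = 6.47×10³ / 211.5 = 30.59 N·m.
Under the same torque, τ_max = 16T/(πd³) is largest where d is smallest — segment BC (d = 39.0 mm).
τ_max = 16·30.59/(π·(0.0390)³) = 2.626×10^6 Pa.

2.63 MPa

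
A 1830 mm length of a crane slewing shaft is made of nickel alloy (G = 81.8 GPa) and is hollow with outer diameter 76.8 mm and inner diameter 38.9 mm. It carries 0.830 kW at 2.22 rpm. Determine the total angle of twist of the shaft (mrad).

ω = 2π·2.22/60 = 0.2325 rad/s, so T = P/ω = 0.830×10³ / 0.2325 = 3570 N·m.
J = π(d_o⁴ − d_i⁴)/32 = π(0.0768⁴ − 0.0389⁴)/32 = 3.191×10^-6 m⁴.
θ = T·L/(G·J) = 3570 × 1.83 / (81.8×10⁹ × 3.191×10^-6) = 0.02503 rad.

25.0 mrad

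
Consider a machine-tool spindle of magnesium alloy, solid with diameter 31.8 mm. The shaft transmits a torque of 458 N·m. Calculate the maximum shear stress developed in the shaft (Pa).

J = πd⁴/32 = π(0.0318)⁴/32 = 1.004×10^-7 m⁴.
τ_max = T·r/J = 458.0 × 0.0159 / 1.004×10^-7 = 7.254×10^7 Pa.

7.25e7 Pa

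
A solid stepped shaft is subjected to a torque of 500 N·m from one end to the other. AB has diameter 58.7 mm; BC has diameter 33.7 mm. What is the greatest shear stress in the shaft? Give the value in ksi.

9.65 ksi

Under the same torque, τ_max = 16T/(πd³) is largest where d is smallest — segment BC (d = 33.7 mm).
τ_max = 16·500.0/(π·(0.0337)³) = 6.654×10^7 Pa.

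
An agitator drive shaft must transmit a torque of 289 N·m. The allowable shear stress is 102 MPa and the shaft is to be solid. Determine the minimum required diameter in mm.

24.3 mm

For a solid shaft τ_max = 16T/(πd³), so d = (16T/(π τ_allow))^(1/3) = (16·289.0/(π·1.02×10^8))^(1/3) = 0.02435 m.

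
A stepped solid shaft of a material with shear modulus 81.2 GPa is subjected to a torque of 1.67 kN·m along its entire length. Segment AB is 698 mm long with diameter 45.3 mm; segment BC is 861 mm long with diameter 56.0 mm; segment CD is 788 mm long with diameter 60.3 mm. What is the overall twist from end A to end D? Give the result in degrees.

J_AB = π(0.0453)⁴/32 = 4.13×10^-7 m⁴; J_BC = π(0.0560)⁴/32 = 9.65×10^-7 m⁴; J_CD = π(0.0603)⁴/32 = 1.30×10^-6 m⁴.
θ = (T/G)·Σ L_i/J_i = (1670/81.2×10⁹)·(0.698/4.13×10^-7 + 0.861/9.65×10^-7 + 0.788/1.30×10^-6) = 0.06555 rad.

3.76°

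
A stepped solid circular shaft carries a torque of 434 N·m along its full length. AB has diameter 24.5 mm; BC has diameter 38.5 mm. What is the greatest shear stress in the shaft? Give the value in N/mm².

150 N/mm²

Under the same torque, τ_max = 16T/(πd³) is largest where d is smallest — segment AB (d = 24.5 mm).
τ_max = 16·434.0/(π·(0.0245)³) = 1.503×10^8 Pa.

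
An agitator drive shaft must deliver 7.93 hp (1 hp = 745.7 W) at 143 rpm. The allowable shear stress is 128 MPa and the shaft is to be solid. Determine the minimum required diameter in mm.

25.0 mm

ω = 2π·143/60 = 14.97 rad/s, so T = P/ω = 7.93×745.7 / 14.97 = 394.9 N·m.
For a solid shaft τ_max = 16T/(πd³), so d = (16T/(π τ_allow))^(1/3) = (16·394.9/(π·1.28×10^8))^(1/3) = 0.02505 m.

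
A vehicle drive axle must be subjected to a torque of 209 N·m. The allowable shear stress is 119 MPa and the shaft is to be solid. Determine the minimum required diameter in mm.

20.8 mm

For a solid shaft τ_max = 16T/(πd³), so d = (16T/(π τ_allow))^(1/3) = (16·209.0/(π·1.19×10^8))^(1/3) = 0.02076 m.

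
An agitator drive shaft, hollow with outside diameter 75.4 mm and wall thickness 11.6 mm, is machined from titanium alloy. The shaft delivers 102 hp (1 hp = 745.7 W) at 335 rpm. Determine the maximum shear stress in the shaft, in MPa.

33.4 MPa

ω = 2π·335/60 = 35.08 rad/s, so T = P/ω = 102×745.7 / 35.08 = 2168 N·m.
J = π(d_o⁴ − d_i⁴)/32 = π(0.0754⁴ − 0.0522⁴)/32 = 2.444×10^-6 m⁴.
τ_max = T·r/J = 2168 × 0.0377 / 2.444×10^-6 = 3.344×10^7 Pa.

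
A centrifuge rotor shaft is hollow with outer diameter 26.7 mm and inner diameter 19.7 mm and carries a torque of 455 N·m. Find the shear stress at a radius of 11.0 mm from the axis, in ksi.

J = π(d_o⁴ − d_i⁴)/32 = π(0.0267⁴ − 0.0197⁴)/32 = 3.511×10^-8 m⁴.
Shear stress varies linearly with radius: τ = T·r/J = 455.0 × 0.0110 / 3.511×10^-8 = 1.426×10^8 Pa.

20.7 ksi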